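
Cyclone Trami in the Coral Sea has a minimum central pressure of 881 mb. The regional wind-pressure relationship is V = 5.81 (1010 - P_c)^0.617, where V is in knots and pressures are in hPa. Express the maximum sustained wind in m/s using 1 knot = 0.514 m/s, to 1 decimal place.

ΔP = 1010 − 881 = 129 mb.
V ≈ 5.81 × 129^0.617 = 5.81 × 20.056 ≈ 116.523 kt.
116.523 × 0.514 ≈ 59.89 m/s → 59.9 m/s.

59.9 m/s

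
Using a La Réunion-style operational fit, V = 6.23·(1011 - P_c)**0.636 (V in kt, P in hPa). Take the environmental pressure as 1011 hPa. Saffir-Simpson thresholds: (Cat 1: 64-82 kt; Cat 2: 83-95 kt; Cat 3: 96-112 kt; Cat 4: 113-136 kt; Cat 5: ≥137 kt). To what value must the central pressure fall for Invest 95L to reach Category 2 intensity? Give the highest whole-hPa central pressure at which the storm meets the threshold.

952 hPa

Category 2 begins at V = 83 kt.
Required ΔP = (83/6.23)^(1/0.636) = 13.323^1.572 ≈ 58.64 hPa.
P_c ≤ 1011 − 58.64 = 952.36, so the highest integer P_c is 952 hPa.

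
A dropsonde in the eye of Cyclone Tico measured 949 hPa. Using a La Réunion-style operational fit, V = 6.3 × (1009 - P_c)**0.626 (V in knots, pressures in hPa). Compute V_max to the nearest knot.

82 kt

ΔP = 1009 − 949 = 60 hPa.
60^0.626 ≈ 12.975.
V ≈ 6.3 × 12.975 ≈ 81.7 kt.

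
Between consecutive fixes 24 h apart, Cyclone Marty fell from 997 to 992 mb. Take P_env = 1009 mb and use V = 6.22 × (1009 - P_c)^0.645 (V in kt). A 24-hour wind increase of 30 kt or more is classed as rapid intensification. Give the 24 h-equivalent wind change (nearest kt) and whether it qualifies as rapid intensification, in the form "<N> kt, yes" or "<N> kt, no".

V₁: ΔP = 12, V ≈ 6.22 × 12^0.645 ≈ 30.89 kt.
V₂: ΔP = 17, V ≈ 6.22 × 17^0.645 ≈ 38.67 kt.
ΔV over 24 h = 7.78 kt → 24 h equivalent = 7.78 × 24/24 ≈ 7.78 kt.
8 kt < 30 kt ⇒ not rapid intensification.

8 kt, no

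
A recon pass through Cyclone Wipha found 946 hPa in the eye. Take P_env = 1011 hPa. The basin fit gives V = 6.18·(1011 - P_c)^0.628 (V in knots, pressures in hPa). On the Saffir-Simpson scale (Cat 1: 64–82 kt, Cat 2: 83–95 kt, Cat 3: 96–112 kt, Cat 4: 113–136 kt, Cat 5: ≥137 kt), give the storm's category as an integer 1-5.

ΔP = 1011 − 946 = 65 hPa.
V ≈ 6.18 × 65^0.628 = 6.18 × 13.76 ≈ 85 kt.
85 kt falls in the Category 2 band.

2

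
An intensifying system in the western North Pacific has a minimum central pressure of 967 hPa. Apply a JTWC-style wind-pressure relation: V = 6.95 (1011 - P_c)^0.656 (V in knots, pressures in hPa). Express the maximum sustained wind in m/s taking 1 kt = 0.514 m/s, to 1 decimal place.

42.8 m/s

ΔP = 1011 − 967 = 44 hPa.
V ≈ 6.95 × 44^0.656 = 6.95 × 11.970 ≈ 83.194 kt.
83.194 × 0.514 ≈ 42.76 m/s → 42.8 m/s.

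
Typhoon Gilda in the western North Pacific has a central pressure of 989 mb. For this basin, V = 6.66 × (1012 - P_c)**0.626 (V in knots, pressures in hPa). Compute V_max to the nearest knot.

47 kt

ΔP = 1012 − 989 = 23 mb.
23^0.626 ≈ 7.119.
V ≈ 6.66 × 7.119 ≈ 47.4 kt.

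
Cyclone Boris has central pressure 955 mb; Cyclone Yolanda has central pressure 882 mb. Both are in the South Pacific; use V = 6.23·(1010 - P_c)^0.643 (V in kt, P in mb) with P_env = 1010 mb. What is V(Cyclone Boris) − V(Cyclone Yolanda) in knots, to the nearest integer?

-59 kt

Cyclone Boris: ΔP = 55; V ≈ 6.23 × 55^0.643 ≈ 81.95 kt.
Cyclone Yolanda: ΔP = 128; V ≈ 6.23 × 128^0.643 ≈ 141.07 kt.
Difference ≈ 81.95 − 141.07 = -59.12 → -59 kt.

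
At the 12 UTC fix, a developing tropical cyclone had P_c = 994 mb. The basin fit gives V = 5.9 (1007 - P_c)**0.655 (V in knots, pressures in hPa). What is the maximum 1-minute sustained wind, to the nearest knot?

32 kt

ΔP = 1007 − 994 = 13 mb.
13^0.655 ≈ 5.366.
V ≈ 5.9 × 5.366 ≈ 31.7 kt.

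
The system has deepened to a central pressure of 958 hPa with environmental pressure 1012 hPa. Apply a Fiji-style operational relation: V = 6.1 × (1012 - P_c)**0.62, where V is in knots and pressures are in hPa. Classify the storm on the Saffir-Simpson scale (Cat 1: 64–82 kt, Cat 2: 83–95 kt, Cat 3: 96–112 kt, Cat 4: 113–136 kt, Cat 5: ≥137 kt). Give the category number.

1

ΔP = 1012 − 958 = 54 hPa.
V ≈ 6.1 × 54^0.62 = 6.1 × 11.86 ≈ 72 kt.
72 kt falls in the Category 1 band.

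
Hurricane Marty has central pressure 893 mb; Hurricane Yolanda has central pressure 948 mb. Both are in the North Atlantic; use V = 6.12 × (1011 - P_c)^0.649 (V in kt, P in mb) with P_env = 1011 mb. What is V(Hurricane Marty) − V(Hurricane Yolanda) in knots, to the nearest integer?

Hurricane Marty: ΔP = 118; V ≈ 6.12 × 118^0.649 ≈ 135.33 kt.
Hurricane Yolanda: ΔP = 63; V ≈ 6.12 × 63^0.649 ≈ 90.06 kt.
Difference ≈ 135.33 − 90.06 = 45.27 → 45 kt.

45 kt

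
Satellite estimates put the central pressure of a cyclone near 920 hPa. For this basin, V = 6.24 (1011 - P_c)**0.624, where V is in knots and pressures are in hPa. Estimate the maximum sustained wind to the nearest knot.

104 kt

ΔP = 1011 − 920 = 91 hPa.
91^0.624 ≈ 16.689.
V ≈ 6.24 × 16.689 ≈ 104.1 kt.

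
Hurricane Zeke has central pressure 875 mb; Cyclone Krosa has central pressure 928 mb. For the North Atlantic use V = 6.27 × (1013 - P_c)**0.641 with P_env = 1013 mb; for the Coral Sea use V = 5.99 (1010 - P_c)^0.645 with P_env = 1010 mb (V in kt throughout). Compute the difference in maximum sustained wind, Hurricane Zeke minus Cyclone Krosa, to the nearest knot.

Hurricane Zeke: ΔP = 138; V ≈ 6.27 × 138^0.641 ≈ 147.55 kt.
Cyclone Krosa: ΔP = 82; V ≈ 5.99 × 82^0.645 ≈ 102.76 kt.
Difference ≈ 147.55 − 102.76 = 44.79 → 45 kt.

45 kt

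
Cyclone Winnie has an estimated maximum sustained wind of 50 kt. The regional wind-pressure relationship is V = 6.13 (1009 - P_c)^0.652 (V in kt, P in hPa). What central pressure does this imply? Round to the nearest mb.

ΔP = (V / 6.13)^(1/0.652) = (50/6.13)^1.534.
50/6.13 = 8.157; 8.157^1.534 ≈ 25.00 mb.
P_c = 1009 − 25.00 = 984.00 ≈ 984 mb.

984 mb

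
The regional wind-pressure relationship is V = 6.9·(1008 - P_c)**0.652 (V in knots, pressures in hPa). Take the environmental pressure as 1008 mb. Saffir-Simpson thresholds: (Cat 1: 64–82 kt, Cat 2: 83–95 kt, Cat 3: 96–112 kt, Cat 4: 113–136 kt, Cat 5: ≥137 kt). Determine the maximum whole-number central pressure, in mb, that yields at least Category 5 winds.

Category 5 begins at V = 137 kt.
Required ΔP = (137/6.9)^(1/0.652) = 19.855^1.534 ≈ 97.86 mb.
P_c ≤ 1008 − 97.86 = 910.14, so the highest integer P_c is 910 mb.

910 mb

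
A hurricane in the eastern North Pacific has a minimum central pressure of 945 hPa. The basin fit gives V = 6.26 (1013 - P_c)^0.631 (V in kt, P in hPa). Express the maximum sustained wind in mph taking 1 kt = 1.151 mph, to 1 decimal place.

103.3 mph

ΔP = 1013 − 945 = 68 hPa.
V ≈ 6.26 × 68^0.631 = 6.26 × 14.332 ≈ 89.720 kt.
89.720 × 1.151 ≈ 103.27 mph → 103.3 mph.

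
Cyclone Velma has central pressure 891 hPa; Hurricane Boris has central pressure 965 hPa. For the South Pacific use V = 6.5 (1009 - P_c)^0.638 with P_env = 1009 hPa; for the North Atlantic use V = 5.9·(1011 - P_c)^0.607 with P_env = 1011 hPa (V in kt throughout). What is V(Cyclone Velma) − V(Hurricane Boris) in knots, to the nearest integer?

76 kt

Cyclone Velma: ΔP = 118; V ≈ 6.5 × 118^0.638 ≈ 136.39 kt.
Hurricane Boris: ΔP = 46; V ≈ 5.9 × 46^0.607 ≈ 60.28 kt.
Difference ≈ 136.39 − 60.28 = 76.11 → 76 kt.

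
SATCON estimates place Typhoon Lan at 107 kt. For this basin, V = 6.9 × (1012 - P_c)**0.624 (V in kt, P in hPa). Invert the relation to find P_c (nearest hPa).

ΔP = (V / 6.9)^(1/0.624) = (107/6.9)^1.603.
107/6.9 = 15.507; 15.507^1.603 ≈ 80.89 hPa.
P_c = 1012 − 80.89 = 931.11 ≈ 931 hPa.

931 hPa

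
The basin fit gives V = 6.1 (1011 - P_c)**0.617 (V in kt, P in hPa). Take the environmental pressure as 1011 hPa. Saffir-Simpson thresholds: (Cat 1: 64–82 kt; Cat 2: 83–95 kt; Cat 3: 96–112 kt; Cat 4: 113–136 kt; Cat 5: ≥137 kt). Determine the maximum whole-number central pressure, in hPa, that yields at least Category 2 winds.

Category 2 begins at V = 83 kt.
Required ΔP = (83/6.1)^(1/0.617) = 13.607^1.621 ≈ 68.79 hPa.
P_c ≤ 1011 − 68.79 = 942.21, so the highest integer P_c is 942 hPa.

942 hPa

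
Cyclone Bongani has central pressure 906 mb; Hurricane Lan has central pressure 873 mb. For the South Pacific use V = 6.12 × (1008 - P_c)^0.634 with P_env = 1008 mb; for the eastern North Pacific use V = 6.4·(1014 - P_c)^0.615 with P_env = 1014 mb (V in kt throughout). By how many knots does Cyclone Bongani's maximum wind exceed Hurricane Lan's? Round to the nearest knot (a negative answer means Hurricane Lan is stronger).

-19 kt

Cyclone Bongani: ΔP = 102; V ≈ 6.12 × 102^0.634 ≈ 114.87 kt.
Hurricane Lan: ΔP = 141; V ≈ 6.4 × 141^0.615 ≈ 134.26 kt.
Difference ≈ 114.87 − 134.26 = -19.39 → -19 kt.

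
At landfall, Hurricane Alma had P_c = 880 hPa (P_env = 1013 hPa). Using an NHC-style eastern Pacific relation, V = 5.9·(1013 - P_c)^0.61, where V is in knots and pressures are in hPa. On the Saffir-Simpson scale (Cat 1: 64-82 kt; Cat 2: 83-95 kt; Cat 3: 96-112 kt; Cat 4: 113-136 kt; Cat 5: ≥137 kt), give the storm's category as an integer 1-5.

4

ΔP = 1013 − 880 = 133 hPa.
V ≈ 5.9 × 133^0.61 = 5.9 × 19.75 ≈ 117 kt.
117 kt falls in the Category 4 band.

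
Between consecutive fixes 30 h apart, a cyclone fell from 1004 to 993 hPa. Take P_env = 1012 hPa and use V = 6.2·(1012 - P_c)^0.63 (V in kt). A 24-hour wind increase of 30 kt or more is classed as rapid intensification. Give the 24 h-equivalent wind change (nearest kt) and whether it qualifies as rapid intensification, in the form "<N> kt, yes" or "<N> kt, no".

13 kt, no

V₁: ΔP = 8, V ≈ 6.2 × 8^0.63 ≈ 22.98 kt.
V₂: ΔP = 19, V ≈ 6.2 × 19^0.63 ≈ 39.63 kt.
ΔV over 30 h = 16.65 kt → 24 h equivalent = 16.65 × 24/30 ≈ 13.32 kt.
13 kt < 30 kt ⇒ not rapid intensification.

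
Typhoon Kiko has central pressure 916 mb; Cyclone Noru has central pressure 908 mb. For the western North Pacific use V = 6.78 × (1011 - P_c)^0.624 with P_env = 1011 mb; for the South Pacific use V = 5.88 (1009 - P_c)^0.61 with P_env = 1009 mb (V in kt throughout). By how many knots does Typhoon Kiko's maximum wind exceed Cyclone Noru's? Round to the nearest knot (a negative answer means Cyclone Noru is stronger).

18 kt

Typhoon Kiko: ΔP = 95; V ≈ 6.78 × 95^0.624 ≈ 116.23 kt.
Cyclone Noru: ΔP = 101; V ≈ 5.88 × 101^0.61 ≈ 98.18 kt.
Difference ≈ 116.23 − 98.18 = 18.05 → 18 kt.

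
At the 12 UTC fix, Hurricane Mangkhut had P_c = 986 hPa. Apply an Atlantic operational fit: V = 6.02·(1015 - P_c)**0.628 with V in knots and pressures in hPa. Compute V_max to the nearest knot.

ΔP = 1015 − 986 = 29 hPa.
29^0.628 ≈ 8.287.
V ≈ 6.02 × 8.287 ≈ 49.9 kt.

50 kt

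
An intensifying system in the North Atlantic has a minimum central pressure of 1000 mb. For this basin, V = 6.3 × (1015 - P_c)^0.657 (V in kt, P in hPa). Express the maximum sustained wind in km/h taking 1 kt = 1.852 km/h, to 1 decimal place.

ΔP = 1015 − 1000 = 15 mb.
V ≈ 6.3 × 15^0.657 = 6.3 × 5.925 ≈ 37.328 kt.
37.328 × 1.852 ≈ 69.13 km/h → 69.1 km/h.

69.1 km/h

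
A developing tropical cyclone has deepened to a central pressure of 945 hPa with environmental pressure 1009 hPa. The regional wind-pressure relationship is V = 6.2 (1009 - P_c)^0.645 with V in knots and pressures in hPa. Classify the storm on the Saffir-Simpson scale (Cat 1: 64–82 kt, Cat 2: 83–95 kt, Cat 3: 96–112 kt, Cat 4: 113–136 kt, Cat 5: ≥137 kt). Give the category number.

2

ΔP = 1009 − 945 = 64 hPa.
V ≈ 6.2 × 64^0.645 = 6.2 × 14.62 ≈ 91 kt.
91 kt falls in the Category 2 band.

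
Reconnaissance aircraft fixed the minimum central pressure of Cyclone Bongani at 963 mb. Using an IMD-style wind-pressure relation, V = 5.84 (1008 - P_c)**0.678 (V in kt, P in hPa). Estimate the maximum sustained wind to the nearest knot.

ΔP = 1008 − 963 = 45 mb.
45^0.678 ≈ 13.209.
V ≈ 5.84 × 13.209 ≈ 77.1 kt.

77 kt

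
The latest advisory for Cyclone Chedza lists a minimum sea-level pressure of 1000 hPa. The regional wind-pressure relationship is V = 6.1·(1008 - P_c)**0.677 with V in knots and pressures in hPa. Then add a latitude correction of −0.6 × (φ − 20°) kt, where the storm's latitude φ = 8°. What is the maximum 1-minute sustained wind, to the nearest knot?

ΔP = 1008 − 1000 = 8 hPa.
8^0.677 ≈ 4.087.
V ≈ 6.1 × 4.087 ≈ 24.9 kt.
Latitude correction: −0.6 × (8 − 20) = 7.2 kt.
Corrected V ≈ 32.1 kt → 32 kt.

32 kt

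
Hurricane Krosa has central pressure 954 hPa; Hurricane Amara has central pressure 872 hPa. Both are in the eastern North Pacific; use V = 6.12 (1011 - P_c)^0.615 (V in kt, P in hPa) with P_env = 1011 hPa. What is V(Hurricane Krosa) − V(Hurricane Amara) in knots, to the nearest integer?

-54 kt

Hurricane Krosa: ΔP = 57; V ≈ 6.12 × 57^0.615 ≈ 73.56 kt.
Hurricane Amara: ΔP = 139; V ≈ 6.12 × 139^0.615 ≈ 127.26 kt.
Difference ≈ 73.56 − 127.26 = -53.70 → -54 kt.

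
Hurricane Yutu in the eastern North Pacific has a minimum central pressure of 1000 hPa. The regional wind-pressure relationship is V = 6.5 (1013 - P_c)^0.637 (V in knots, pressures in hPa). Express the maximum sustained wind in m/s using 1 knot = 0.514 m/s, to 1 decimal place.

ΔP = 1013 − 1000 = 13 hPa.
V ≈ 6.5 × 13^0.637 = 6.5 × 5.124 ≈ 33.304 kt.
33.304 × 0.514 ≈ 17.12 m/s → 17.1 m/s.

17.1 m/s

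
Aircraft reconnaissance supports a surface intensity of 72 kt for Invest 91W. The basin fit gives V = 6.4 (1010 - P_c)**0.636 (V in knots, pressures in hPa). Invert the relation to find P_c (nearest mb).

965 mb

ΔP = (V / 6.4)^(1/0.636) = (72/6.4)^1.572.
72/6.4 = 11.250; 11.250^1.572 ≈ 44.95 mb.
P_c = 1010 − 44.95 = 965.05 ≈ 965 mb.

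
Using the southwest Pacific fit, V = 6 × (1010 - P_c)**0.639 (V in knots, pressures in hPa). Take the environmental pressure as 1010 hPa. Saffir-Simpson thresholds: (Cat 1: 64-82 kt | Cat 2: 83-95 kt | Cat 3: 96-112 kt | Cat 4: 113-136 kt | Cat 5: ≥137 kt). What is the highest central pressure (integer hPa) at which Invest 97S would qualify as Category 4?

Category 4 begins at V = 113 kt.
Required ΔP = (113/6)^(1/0.639) = 18.833^1.565 ≈ 98.90 hPa.
P_c ≤ 1010 − 98.90 = 911.10, so the highest integer P_c is 911 hPa.

911 hPa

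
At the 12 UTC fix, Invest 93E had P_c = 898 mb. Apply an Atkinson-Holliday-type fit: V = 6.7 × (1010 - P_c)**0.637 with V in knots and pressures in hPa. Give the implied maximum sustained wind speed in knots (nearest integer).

135 kt

ΔP = 1010 − 898 = 112 mb.
112^0.637 ≈ 20.200.
V ≈ 6.7 × 20.200 ≈ 135.3 kt.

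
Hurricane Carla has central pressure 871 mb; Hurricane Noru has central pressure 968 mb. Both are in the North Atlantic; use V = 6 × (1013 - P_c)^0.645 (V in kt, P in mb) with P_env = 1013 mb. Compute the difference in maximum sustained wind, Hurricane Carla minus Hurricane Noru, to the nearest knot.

77 kt

Hurricane Carla: ΔP = 142; V ≈ 6 × 142^0.645 ≈ 146.68 kt.
Hurricane Noru: ΔP = 45; V ≈ 6 × 45^0.645 ≈ 69.90 kt.
Difference ≈ 146.68 − 69.90 = 76.78 → 77 kt.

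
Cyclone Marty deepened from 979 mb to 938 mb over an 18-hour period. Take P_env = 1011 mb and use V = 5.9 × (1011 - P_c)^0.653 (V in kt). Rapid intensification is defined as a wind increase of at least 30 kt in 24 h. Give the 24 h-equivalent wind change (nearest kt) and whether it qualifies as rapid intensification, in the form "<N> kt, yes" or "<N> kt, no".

V₁: ΔP = 32, V ≈ 5.9 × 32^0.653 ≈ 56.72 kt.
V₂: ΔP = 73, V ≈ 5.9 × 73^0.653 ≈ 97.19 kt.
ΔV over 18 h = 40.47 kt → 24 h equivalent = 40.47 × 24/18 ≈ 53.96 kt.
54 kt ≥ 30 kt ⇒ rapid intensification.

54 kt, yes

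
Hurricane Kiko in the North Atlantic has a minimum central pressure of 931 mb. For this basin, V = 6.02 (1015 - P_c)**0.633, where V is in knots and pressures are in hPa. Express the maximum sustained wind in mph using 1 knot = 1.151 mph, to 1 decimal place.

114.5 mph

ΔP = 1015 − 931 = 84 mb.
V ≈ 6.02 × 84^0.633 = 6.02 × 16.522 ≈ 99.464 kt.
99.464 × 1.151 ≈ 114.48 mph → 114.5 mph.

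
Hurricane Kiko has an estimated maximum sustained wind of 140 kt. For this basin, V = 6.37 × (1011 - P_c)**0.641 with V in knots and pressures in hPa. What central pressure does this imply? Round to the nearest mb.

887 mb

ΔP = (V / 6.37)^(1/0.641) = (140/6.37)^1.560.
140/6.37 = 21.978; 21.978^1.560 ≈ 124.05 mb.
P_c = 1011 − 124.05 = 886.95 ≈ 887 mb.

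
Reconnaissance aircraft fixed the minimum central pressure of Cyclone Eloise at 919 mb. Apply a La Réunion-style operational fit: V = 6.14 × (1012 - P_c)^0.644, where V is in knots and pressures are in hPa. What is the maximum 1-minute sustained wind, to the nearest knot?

114 kt

ΔP = 1012 − 919 = 93 mb.
93^0.644 ≈ 18.523.
V ≈ 6.14 × 18.523 ≈ 113.7 kt.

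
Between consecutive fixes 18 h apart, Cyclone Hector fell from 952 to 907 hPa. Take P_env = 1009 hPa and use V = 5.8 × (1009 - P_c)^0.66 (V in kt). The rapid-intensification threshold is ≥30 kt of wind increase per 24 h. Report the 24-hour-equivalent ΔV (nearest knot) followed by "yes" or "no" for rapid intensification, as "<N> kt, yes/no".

V₁: ΔP = 57, V ≈ 5.8 × 57^0.66 ≈ 83.62 kt.
V₂: ΔP = 102, V ≈ 5.8 × 102^0.66 ≈ 122.77 kt.
ΔV over 18 h = 39.15 kt → 24 h equivalent = 39.15 × 24/18 ≈ 52.20 kt.
52 kt ≥ 30 kt ⇒ rapid intensification.

52 kt, yes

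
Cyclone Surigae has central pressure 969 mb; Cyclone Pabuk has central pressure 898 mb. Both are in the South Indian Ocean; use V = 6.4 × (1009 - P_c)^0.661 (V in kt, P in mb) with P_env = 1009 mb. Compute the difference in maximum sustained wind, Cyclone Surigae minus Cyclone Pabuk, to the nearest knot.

Cyclone Surigae: ΔP = 40; V ≈ 6.4 × 40^0.661 ≈ 73.31 kt.
Cyclone Pabuk: ΔP = 111; V ≈ 6.4 × 111^0.661 ≈ 143.93 kt.
Difference ≈ 73.31 − 143.93 = -70.62 → -71 kt.

-71 kt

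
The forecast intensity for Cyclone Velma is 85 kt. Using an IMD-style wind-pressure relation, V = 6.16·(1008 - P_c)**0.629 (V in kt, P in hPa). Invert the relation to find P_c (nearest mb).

943 mb

ΔP = (V / 6.16)^(1/0.629) = (85/6.16)^1.590.
85/6.16 = 13.799; 13.799^1.590 ≈ 64.88 mb.
P_c = 1008 − 64.88 = 943.12 ≈ 943 mb.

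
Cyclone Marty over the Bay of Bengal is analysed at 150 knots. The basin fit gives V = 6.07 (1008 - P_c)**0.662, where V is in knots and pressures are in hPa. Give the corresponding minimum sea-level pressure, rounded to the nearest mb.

881 mb

ΔP = (V / 6.07)^(1/0.662) = (150/6.07)^1.511.
150/6.07 = 24.712; 24.712^1.511 ≈ 127.08 mb.
P_c = 1008 − 127.08 = 880.92 ≈ 881 mb.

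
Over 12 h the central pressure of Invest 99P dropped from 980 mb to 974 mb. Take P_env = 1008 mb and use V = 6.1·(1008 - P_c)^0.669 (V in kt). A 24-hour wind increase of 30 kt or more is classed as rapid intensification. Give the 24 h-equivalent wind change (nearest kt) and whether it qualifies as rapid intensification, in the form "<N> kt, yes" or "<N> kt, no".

16 kt, no

V₁: ΔP = 28, V ≈ 6.1 × 28^0.669 ≈ 56.69 kt.
V₂: ΔP = 34, V ≈ 6.1 × 34^0.669 ≈ 64.55 kt.
ΔV over 12 h = 7.86 kt → 24 h equivalent = 7.86 × 24/12 ≈ 15.72 kt.
16 kt < 30 kt ⇒ not rapid intensification.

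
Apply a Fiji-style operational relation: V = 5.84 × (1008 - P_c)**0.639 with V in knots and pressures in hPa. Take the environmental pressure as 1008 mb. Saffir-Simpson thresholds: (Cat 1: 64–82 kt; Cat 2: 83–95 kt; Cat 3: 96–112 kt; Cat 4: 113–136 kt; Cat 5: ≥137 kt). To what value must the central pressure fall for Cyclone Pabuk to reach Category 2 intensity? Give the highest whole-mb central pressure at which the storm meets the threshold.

Category 2 begins at V = 83 kt.
Required ΔP = (83/5.84)^(1/0.639) = 14.212^1.565 ≈ 63.66 mb.
P_c ≤ 1008 − 63.66 = 944.34, so the highest integer P_c is 944 mb.

944 mb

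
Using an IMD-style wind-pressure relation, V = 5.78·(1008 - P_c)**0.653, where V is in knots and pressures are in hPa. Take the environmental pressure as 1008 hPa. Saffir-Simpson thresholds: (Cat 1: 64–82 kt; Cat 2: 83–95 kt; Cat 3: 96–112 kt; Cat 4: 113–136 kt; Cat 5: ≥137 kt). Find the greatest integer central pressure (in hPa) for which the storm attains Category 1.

968 hPa

Category 1 begins at V = 64 kt.
Required ΔP = (64/5.78)^(1/0.653) = 11.073^1.531 ≈ 39.73 hPa.
P_c ≤ 1008 − 39.73 = 968.27, so the highest integer P_c is 968 hPa.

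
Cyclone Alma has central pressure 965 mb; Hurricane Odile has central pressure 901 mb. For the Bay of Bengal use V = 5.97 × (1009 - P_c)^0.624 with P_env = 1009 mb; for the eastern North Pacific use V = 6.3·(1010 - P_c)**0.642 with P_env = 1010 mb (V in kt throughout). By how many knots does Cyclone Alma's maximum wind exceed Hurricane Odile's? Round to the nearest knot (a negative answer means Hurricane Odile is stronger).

Cyclone Alma: ΔP = 44; V ≈ 5.97 × 44^0.624 ≈ 63.31 kt.
Hurricane Odile: ΔP = 109; V ≈ 6.3 × 109^0.642 ≈ 128.05 kt.
Difference ≈ 63.31 − 128.05 = -64.74 → -65 kt.

-65 kt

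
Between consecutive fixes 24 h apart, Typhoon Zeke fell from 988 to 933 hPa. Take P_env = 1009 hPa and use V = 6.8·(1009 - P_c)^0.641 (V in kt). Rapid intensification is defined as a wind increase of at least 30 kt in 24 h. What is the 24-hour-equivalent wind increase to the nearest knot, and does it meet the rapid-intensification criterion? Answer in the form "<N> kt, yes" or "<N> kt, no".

61 kt, yes

V₁: ΔP = 21, V ≈ 6.8 × 21^0.641 ≈ 47.87 kt.
V₂: ΔP = 76, V ≈ 6.8 × 76^0.641 ≈ 109.17 kt.
ΔV over 24 h = 61.30 kt → 24 h equivalent = 61.30 × 24/24 ≈ 61.30 kt.
61 kt ≥ 30 kt ⇒ rapid intensification.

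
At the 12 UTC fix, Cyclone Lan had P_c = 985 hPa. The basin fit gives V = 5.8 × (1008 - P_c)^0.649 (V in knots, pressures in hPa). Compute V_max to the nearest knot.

ΔP = 1008 − 985 = 23 hPa.
23^0.649 ≈ 7.652.
V ≈ 5.8 × 7.652 ≈ 44.4 kt.

44 kt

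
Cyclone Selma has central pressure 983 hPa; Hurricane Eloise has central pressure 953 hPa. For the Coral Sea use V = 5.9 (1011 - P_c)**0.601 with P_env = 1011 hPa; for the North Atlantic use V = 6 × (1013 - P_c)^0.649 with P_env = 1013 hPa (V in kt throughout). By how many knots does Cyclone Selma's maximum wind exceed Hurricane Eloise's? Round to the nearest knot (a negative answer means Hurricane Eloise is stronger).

Cyclone Selma: ΔP = 28; V ≈ 5.9 × 28^0.601 ≈ 43.71 kt.
Hurricane Eloise: ΔP = 60; V ≈ 6 × 60^0.649 ≈ 85.54 kt.
Difference ≈ 43.71 − 85.54 = -41.83 → -42 kt.

-42 kt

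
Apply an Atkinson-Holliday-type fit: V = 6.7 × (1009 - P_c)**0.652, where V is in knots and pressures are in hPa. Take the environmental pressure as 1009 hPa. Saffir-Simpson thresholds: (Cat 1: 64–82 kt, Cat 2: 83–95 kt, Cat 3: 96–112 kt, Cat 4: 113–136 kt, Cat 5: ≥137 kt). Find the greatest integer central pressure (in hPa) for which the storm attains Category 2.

Category 2 begins at V = 83 kt.
Required ΔP = (83/6.7)^(1/0.652) = 12.388^1.534 ≈ 47.47 hPa.
P_c ≤ 1009 − 47.47 = 961.53, so the highest integer P_c is 961 hPa.

961 hPa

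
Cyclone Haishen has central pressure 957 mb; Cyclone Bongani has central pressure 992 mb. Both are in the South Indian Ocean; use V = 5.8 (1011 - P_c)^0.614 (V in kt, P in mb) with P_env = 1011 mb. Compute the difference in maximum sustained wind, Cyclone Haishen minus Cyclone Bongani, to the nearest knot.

32 kt

Cyclone Haishen: ΔP = 54; V ≈ 5.8 × 54^0.614 ≈ 67.16 kt.
Cyclone Bongani: ΔP = 19; V ≈ 5.8 × 19^0.614 ≈ 35.37 kt.
Difference ≈ 67.16 − 35.37 = 31.79 → 32 kt.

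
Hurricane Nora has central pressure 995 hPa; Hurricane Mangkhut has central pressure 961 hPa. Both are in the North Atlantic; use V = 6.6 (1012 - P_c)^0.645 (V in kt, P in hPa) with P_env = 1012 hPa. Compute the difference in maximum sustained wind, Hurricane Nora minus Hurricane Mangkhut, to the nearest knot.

-42 kt

Hurricane Nora: ΔP = 17; V ≈ 6.6 × 17^0.645 ≈ 41.04 kt.
Hurricane Mangkhut: ΔP = 51; V ≈ 6.6 × 51^0.645 ≈ 83.35 kt.
Difference ≈ 41.04 − 83.35 = -42.31 → -42 kt.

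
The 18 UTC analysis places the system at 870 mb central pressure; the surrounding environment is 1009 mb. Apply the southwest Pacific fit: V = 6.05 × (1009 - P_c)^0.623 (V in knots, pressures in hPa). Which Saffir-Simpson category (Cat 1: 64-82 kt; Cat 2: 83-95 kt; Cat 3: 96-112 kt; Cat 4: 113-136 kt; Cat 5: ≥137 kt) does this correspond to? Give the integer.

ΔP = 1009 − 870 = 139 mb.
V ≈ 6.05 × 139^0.623 = 6.05 × 21.63 ≈ 131 kt.
131 kt falls in the Category 4 band.

4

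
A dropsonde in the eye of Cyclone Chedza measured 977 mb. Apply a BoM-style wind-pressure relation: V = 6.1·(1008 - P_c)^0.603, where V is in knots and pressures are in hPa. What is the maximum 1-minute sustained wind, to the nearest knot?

48 kt

ΔP = 1008 − 977 = 31 mb.
31^0.603 ≈ 7.930.
V ≈ 6.1 × 7.930 ≈ 48.4 kt.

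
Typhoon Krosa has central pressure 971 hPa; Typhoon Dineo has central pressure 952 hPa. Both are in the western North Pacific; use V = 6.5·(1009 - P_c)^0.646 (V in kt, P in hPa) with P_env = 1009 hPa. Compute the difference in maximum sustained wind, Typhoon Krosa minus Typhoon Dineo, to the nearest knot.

Typhoon Krosa: ΔP = 38; V ≈ 6.5 × 38^0.646 ≈ 68.15 kt.
Typhoon Dineo: ΔP = 57; V ≈ 6.5 × 57^0.646 ≈ 88.55 kt.
Difference ≈ 68.15 − 88.55 = -20.40 → -20 kt.

-20 kt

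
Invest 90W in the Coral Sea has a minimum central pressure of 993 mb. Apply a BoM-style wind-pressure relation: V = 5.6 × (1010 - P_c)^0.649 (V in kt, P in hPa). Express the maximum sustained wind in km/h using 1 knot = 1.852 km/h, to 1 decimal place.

ΔP = 1010 − 993 = 17 mb.
V ≈ 5.6 × 17^0.649 = 5.6 × 6.289 ≈ 35.217 kt.
35.217 × 1.852 ≈ 65.22 km/h → 65.2 km/h.

65.2 km/h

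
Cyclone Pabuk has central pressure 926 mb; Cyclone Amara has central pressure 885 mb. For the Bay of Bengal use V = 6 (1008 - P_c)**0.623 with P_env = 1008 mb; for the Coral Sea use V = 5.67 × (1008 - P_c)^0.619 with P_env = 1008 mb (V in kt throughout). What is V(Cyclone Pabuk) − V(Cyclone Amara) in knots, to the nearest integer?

Cyclone Pabuk: ΔP = 82; V ≈ 6 × 82^0.623 ≈ 93.42 kt.
Cyclone Amara: ΔP = 123; V ≈ 5.67 × 123^0.619 ≈ 111.49 kt.
Difference ≈ 93.42 − 111.49 = -18.07 → -18 kt.

-18 kt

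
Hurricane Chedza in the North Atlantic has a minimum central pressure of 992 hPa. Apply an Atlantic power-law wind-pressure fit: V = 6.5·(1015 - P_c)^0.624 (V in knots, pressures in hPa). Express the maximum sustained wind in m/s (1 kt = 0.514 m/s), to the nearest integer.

ΔP = 1015 − 992 = 23 hPa.
V ≈ 6.5 × 23^0.624 = 6.5 × 7.075 ≈ 45.987 kt.
45.987 × 0.514 ≈ 23.64 m/s → 24 m/s.

24 m/s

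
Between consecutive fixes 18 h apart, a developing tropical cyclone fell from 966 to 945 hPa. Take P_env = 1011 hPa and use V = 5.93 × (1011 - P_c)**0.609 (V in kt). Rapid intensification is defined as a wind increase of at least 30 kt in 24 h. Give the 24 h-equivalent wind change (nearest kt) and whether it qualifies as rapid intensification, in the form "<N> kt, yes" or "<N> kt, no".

21 kt, no

V₁: ΔP = 45, V ≈ 5.93 × 45^0.609 ≈ 60.24 kt.
V₂: ΔP = 66, V ≈ 5.93 × 66^0.609 ≈ 76.06 kt.
ΔV over 18 h = 15.82 kt → 24 h equivalent = 15.82 × 24/18 ≈ 21.09 kt.
21 kt < 30 kt ⇒ not rapid intensification.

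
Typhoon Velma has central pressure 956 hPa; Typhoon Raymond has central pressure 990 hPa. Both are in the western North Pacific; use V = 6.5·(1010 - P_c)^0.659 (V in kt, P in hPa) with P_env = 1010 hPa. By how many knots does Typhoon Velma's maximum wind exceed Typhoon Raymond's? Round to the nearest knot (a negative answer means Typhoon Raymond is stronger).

Typhoon Velma: ΔP = 54; V ≈ 6.5 × 54^0.659 ≈ 90.07 kt.
Typhoon Raymond: ΔP = 20; V ≈ 6.5 × 20^0.659 ≈ 46.80 kt.
Difference ≈ 90.07 − 46.80 = 43.27 → 43 kt.

43 kt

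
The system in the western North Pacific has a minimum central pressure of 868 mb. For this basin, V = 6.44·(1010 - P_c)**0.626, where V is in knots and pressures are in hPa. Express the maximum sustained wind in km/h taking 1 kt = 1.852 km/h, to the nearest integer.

ΔP = 1010 − 868 = 142 mb.
V ≈ 6.44 × 142^0.626 = 6.44 × 22.250 ≈ 143.291 kt.
143.291 × 1.852 ≈ 265.37 km/h → 265 km/h.

265 km/h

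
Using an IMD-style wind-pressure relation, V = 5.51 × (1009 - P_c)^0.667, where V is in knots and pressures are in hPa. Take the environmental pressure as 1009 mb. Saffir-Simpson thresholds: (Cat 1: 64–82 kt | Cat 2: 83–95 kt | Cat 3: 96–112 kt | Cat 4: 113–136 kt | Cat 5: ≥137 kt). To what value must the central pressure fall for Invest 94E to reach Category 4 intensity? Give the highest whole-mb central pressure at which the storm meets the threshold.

916 mb

Category 4 begins at V = 113 kt.
Required ΔP = (113/5.51)^(1/0.667) = 20.508^1.499 ≈ 92.66 mb.
P_c ≤ 1009 − 92.66 = 916.34, so the highest integer P_c is 916 mb.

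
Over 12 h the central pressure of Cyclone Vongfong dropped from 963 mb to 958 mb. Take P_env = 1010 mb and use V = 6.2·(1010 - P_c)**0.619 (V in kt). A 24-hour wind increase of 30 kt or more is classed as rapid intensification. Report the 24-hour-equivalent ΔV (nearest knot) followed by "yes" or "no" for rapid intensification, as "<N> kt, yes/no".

V₁: ΔP = 47, V ≈ 6.2 × 47^0.619 ≈ 67.21 kt.
V₂: ΔP = 52, V ≈ 6.2 × 52^0.619 ≈ 71.55 kt.
ΔV over 12 h = 4.34 kt → 24 h equivalent = 4.34 × 24/12 ≈ 8.68 kt.
9 kt < 30 kt ⇒ not rapid intensification.

9 kt, no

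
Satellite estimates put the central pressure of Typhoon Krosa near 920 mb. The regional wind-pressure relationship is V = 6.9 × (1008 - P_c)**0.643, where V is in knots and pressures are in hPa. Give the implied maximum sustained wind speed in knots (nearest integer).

123 kt

ΔP = 1008 − 920 = 88 mb.
88^0.643 ≈ 17.795.
V ≈ 6.9 × 17.795 ≈ 122.8 kt.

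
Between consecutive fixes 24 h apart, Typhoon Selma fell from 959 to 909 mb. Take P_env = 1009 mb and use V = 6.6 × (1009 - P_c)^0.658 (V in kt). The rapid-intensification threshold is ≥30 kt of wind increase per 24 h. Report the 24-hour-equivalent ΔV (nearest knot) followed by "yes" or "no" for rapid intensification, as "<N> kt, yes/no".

V₁: ΔP = 50, V ≈ 6.6 × 50^0.658 ≈ 86.59 kt.
V₂: ΔP = 100, V ≈ 6.6 × 100^0.658 ≈ 136.63 kt.
ΔV over 24 h = 50.04 kt → 24 h equivalent = 50.04 × 24/24 ≈ 50.04 kt.
50 kt ≥ 30 kt ⇒ rapid intensification.

50 kt, yes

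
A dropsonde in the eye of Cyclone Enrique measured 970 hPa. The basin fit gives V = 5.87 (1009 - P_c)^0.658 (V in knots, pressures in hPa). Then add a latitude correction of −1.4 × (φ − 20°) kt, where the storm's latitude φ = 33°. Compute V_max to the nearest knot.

47 kt

ΔP = 1009 − 970 = 39 hPa.
39^0.658 ≈ 11.141.
V ≈ 5.87 × 11.141 ≈ 65.4 kt.
Latitude correction: −1.4 × (33 − 20) = -18.2 kt.
Corrected V ≈ 47.2 kt → 47 kt.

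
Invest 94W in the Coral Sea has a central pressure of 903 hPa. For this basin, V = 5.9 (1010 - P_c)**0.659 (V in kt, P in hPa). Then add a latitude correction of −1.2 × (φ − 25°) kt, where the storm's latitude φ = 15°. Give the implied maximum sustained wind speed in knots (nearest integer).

140 kt

ΔP = 1010 − 903 = 107 hPa.
107^0.659 ≈ 21.745.
V ≈ 5.9 × 21.745 ≈ 128.3 kt.
Latitude correction: −1.2 × (15 − 25) = 12 kt.
Corrected V ≈ 140.3 kt → 140 kt.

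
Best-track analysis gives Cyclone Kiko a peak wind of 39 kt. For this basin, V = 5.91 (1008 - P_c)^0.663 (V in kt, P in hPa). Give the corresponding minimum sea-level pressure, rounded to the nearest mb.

ΔP = (V / 5.91)^(1/0.663) = (39/5.91)^1.508.
39/5.91 = 6.599; 6.599^1.508 ≈ 17.22 mb.
P_c = 1008 − 17.22 = 990.78 ≈ 991 mb.

991 mb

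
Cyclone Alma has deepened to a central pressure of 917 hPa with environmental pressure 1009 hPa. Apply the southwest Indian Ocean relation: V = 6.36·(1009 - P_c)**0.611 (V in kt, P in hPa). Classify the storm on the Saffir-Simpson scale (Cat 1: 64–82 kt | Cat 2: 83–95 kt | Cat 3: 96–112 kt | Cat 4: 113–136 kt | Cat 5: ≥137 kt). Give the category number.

3

ΔP = 1009 − 917 = 92 hPa.
V ≈ 6.36 × 92^0.611 = 6.36 × 15.84 ≈ 101 kt.
101 kt falls in the Category 3 band.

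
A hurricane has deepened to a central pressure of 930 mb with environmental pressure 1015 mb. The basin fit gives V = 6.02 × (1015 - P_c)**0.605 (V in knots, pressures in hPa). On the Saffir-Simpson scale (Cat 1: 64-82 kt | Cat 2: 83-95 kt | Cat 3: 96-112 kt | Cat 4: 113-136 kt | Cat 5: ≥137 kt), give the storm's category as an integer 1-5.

2

ΔP = 1015 − 930 = 85 mb.
V ≈ 6.02 × 85^0.605 = 6.02 × 14.70 ≈ 88 kt.
88 kt falls in the Category 2 band.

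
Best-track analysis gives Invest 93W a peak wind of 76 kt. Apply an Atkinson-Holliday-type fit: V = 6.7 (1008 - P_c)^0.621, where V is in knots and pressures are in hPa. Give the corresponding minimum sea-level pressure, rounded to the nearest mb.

958 mb

ΔP = (V / 6.7)^(1/0.621) = (76/6.7)^1.610.
76/6.7 = 11.343; 11.343^1.610 ≈ 49.94 mb.
P_c = 1008 − 49.94 = 958.06 ≈ 958 mb.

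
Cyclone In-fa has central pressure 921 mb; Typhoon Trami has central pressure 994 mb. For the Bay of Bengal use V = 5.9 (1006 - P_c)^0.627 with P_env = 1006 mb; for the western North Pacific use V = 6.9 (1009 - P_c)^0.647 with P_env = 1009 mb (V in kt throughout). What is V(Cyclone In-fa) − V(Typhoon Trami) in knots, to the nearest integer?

56 kt

Cyclone In-fa: ΔP = 85; V ≈ 5.9 × 85^0.627 ≈ 95.63 kt.
Typhoon Trami: ΔP = 15; V ≈ 6.9 × 15^0.647 ≈ 39.79 kt.
Difference ≈ 95.63 − 39.79 = 55.84 → 56 kt.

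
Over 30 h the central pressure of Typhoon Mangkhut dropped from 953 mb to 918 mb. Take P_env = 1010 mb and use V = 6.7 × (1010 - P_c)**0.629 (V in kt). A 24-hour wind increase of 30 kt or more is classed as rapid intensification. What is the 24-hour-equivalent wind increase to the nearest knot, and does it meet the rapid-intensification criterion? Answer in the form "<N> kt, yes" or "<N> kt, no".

24 kt, no

V₁: ΔP = 57, V ≈ 6.7 × 57^0.629 ≈ 85.22 kt.
V₂: ΔP = 92, V ≈ 6.7 × 92^0.629 ≈ 115.16 kt.
ΔV over 30 h = 29.94 kt → 24 h equivalent = 29.94 × 24/30 ≈ 23.95 kt.
24 kt < 30 kt ⇒ not rapid intensification.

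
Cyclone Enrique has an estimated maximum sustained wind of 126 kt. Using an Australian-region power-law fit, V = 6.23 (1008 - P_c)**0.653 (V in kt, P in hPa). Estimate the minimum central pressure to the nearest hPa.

ΔP = (V / 6.23)^(1/0.653) = (126/6.23)^1.531.
126/6.23 = 20.225; 20.225^1.531 ≈ 99.96 hPa.
P_c = 1008 − 99.96 = 908.04 ≈ 908 hPa.

908 hPa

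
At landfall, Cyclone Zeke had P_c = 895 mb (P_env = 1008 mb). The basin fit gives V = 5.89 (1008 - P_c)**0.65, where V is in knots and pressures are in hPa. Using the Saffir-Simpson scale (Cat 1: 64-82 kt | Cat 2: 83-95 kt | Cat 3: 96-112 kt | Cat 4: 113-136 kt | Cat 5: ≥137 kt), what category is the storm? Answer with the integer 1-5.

ΔP = 1008 − 895 = 113 mb.
V ≈ 5.89 × 113^0.65 = 5.89 × 21.60 ≈ 127 kt.
127 kt falls in the Category 4 band.

4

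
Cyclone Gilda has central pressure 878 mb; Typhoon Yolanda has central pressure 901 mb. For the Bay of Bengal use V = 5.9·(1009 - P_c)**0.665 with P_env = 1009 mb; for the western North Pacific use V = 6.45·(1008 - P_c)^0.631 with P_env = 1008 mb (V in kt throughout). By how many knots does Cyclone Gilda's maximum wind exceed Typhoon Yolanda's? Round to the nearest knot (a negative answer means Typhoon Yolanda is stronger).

28 kt

Cyclone Gilda: ΔP = 131; V ≈ 5.9 × 131^0.665 ≈ 150.95 kt.
Typhoon Yolanda: ΔP = 107; V ≈ 6.45 × 107^0.631 ≈ 123.06 kt.
Difference ≈ 150.95 − 123.06 = 27.89 → 28 kt.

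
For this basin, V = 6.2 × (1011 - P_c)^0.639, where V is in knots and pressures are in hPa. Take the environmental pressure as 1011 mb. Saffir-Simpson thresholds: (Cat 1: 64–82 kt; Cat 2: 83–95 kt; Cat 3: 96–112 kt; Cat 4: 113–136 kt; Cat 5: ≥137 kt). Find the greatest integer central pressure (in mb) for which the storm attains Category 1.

972 mb

Category 1 begins at V = 64 kt.
Required ΔP = (64/6.2)^(1/0.639) = 10.323^1.565 ≈ 38.59 mb.
P_c ≤ 1011 − 38.59 = 972.41, so the highest integer P_c is 972 mb.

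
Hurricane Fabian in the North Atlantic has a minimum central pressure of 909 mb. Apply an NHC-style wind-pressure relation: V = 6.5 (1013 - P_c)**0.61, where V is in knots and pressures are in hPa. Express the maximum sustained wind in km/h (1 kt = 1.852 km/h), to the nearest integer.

ΔP = 1013 − 909 = 104 mb.
V ≈ 6.5 × 104^0.61 = 6.5 × 16.998 ≈ 110.485 kt.
110.485 × 1.852 ≈ 204.62 km/h → 205 km/h.

205 km/h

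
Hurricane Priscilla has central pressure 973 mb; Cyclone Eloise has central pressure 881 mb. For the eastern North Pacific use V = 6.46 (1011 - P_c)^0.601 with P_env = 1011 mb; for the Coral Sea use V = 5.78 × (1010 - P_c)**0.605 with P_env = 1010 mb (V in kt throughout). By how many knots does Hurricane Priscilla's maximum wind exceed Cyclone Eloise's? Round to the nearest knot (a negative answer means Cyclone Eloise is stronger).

-52 kt

Hurricane Priscilla: ΔP = 38; V ≈ 6.46 × 38^0.601 ≈ 57.50 kt.
Cyclone Eloise: ΔP = 129; V ≈ 5.78 × 129^0.605 ≈ 109.35 kt.
Difference ≈ 57.50 − 109.35 = -51.85 → -52 kt.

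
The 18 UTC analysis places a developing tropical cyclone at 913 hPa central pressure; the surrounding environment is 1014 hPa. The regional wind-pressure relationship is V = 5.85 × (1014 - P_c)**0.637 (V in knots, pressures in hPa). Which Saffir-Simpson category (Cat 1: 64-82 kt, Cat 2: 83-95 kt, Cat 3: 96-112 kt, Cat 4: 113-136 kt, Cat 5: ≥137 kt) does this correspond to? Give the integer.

3

ΔP = 1014 − 913 = 101 hPa.
V ≈ 5.85 × 101^0.637 = 5.85 × 18.91 ≈ 111 kt.
111 kt falls in the Category 3 band.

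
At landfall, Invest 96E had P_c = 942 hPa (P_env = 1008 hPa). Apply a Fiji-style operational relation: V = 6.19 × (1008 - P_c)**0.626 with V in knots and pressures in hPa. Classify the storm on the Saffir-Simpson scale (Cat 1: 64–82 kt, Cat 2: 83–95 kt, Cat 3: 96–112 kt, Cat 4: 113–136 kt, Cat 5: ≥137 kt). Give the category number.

2

ΔP = 1008 − 942 = 66 hPa.
V ≈ 6.19 × 66^0.626 = 6.19 × 13.77 ≈ 85 kt.
85 kt falls in the Category 2 band.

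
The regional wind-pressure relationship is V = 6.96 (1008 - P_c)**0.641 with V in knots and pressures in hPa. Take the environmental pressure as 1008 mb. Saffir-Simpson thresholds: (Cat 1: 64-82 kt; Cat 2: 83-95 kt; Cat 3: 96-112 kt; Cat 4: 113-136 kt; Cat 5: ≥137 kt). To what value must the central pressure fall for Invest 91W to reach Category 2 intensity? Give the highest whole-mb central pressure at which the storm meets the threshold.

Category 2 begins at V = 83 kt.
Required ΔP = (83/6.96)^(1/0.641) = 11.925^1.560 ≈ 47.79 mb.
P_c ≤ 1008 − 47.79 = 960.21, so the highest integer P_c is 960 mb.

960 mb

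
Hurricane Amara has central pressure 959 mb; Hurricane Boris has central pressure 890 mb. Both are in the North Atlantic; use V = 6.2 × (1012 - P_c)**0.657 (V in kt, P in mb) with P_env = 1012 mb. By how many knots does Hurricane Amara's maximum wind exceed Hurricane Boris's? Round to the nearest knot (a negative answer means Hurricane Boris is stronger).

-61 kt

Hurricane Amara: ΔP = 53; V ≈ 6.2 × 53^0.657 ≈ 84.19 kt.
Hurricane Boris: ΔP = 122; V ≈ 6.2 × 122^0.657 ≈ 145.59 kt.
Difference ≈ 84.19 − 145.59 = -61.40 → -61 kt.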